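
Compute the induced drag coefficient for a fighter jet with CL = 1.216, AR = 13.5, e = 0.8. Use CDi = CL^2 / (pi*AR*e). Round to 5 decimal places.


Step 1: CL^2 = 1.216^2 = 1.478656
Step 2: pi * AR * e = 3.14159 * 13.5 * 0.8 = 33.929201
Step 3: CDi = 1.478656 / 33.929201 = 0.04358

0.04358


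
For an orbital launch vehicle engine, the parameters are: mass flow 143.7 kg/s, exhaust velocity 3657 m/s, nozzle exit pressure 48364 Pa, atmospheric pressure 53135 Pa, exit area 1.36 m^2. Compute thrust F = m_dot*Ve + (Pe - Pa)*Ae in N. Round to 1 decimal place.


Step 1: Momentum thrust = m_dot * Ve = 143.7 * 3657 = 525510.9 N
Step 2: Pressure thrust = (Pe - Pa) * Ae = (48364 - 53135) * 1.36 = -6488.56 N
Step 3: Total thrust F = 525510.9 + -6488.56 = 519022.3 N

519022.3


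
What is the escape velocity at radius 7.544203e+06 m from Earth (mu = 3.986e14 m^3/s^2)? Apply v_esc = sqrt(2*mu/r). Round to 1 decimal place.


Step 1: 2*mu/r = 2 * 3.986e14 / 7.544203e+06 = 105670539.3532
Step 2: v_esc = sqrt(105670539.3532) = 10279.6 m/s

10279.6


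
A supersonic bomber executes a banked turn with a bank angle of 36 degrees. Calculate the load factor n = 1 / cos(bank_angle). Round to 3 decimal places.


Step 1: Convert 36 degrees to radians = 0.628319
Step 2: cos(36 deg) = 0.809017
Step 3: n = 1 / 0.809017 = 1.236

1.236


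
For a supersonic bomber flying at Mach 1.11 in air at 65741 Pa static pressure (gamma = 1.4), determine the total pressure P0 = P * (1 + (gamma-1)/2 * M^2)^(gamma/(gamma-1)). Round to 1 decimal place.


Step 1: (gamma-1)/2 * M^2 = 0.2 * 1.2321 = 0.24642
Step 2: 1 + 0.24642 = 1.24642
Step 3: Exponent gamma/(gamma-1) = 3.5
Step 4: P0 = 65741 * 1.24642^3.5 = 142122.1 Pa

142122.1


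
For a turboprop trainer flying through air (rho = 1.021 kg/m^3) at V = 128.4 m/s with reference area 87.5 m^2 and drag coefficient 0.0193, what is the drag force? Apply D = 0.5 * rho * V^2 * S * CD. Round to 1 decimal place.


Step 1: Dynamic pressure q = 0.5 * 1.021 * 128.4^2 = 8416.3889 Pa
Step 2: Drag D = q * S * CD = 8416.3889 * 87.5 * 0.0193
Step 3: D = 14213.2 N

14213.2


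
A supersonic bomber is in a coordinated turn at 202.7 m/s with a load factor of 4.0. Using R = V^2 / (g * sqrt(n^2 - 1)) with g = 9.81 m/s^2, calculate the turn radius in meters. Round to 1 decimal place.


Step 1: V^2 = 202.7^2 = 41087.29
Step 2: n^2 - 1 = 4.0^2 - 1 = 15.0
Step 3: sqrt(15.0) = 3.872983
Step 4: R = 41087.29 / (9.81 * 3.872983) = 1081.4 m

1081.4


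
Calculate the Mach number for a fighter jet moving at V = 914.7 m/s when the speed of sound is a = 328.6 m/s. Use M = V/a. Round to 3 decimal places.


Step 1: M = V / a = 914.7 / 328.6
Step 2: M = 2.784

2.784


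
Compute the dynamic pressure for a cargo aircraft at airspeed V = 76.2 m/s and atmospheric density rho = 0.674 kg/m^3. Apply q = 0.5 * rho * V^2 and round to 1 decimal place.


Step 1: V^2 = 76.2^2 = 5806.44
Step 2: q = 0.5 * 0.674 * 5806.44
Step 3: q = 1956.8 Pa

1956.8


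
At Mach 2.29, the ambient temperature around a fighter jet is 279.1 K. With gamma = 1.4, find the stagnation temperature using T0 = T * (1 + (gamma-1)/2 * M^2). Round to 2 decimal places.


Step 1: (gamma-1)/2 = 0.2
Step 2: M^2 = 5.2441
Step 3: 1 + 0.2 * 5.2441 = 2.04882
Step 4: T0 = 279.1 * 2.04882 = 571.83 K

571.83


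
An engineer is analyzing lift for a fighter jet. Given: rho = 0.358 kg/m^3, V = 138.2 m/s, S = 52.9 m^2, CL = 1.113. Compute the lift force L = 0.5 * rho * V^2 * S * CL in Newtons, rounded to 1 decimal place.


Step 1: Calculate dynamic pressure q = 0.5 * 0.358 * 138.2^2 = 0.5 * 0.358 * 19099.24 = 3418.764 Pa
Step 2: Multiply by wing area and lift coefficient: L = 3418.764 * 52.9 * 1.113
Step 3: L = 180852.6135 * 1.113 = 201289.0 N

201289.0


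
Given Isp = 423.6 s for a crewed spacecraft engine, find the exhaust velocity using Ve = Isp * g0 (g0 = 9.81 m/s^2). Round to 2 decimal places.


Step 1: Ve = Isp * g0 = 423.6 * 9.81
Step 2: Ve = 4155.52 m/s

4155.52


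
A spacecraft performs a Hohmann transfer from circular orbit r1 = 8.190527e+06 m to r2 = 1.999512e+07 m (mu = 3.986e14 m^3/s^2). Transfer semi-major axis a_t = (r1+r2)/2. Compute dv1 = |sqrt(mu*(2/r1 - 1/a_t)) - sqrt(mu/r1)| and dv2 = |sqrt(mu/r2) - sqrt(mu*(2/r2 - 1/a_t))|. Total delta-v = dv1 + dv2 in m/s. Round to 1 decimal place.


Step 1: Transfer semi-major axis a_t = (8.190527e+06 + 1.999512e+07) / 2 = 1.409282e+07 m
Step 2: v1 (circular at r1) = sqrt(mu/r1) = 6976.1 m/s
Step 3: v_t1 = sqrt(mu*(2/r1 - 1/a_t)) = 8309.52 m/s
Step 4: dv1 = |8309.52 - 6976.1| = 1333.42 m/s
Step 5: v2 (circular at r2) = 4464.85 m/s, v_t2 = 3403.8 m/s
Step 6: dv2 = |4464.85 - 3403.8| = 1061.05 m/s
Step 7: Total delta-v = 1333.42 + 1061.05 = 2394.5 m/s

2394.5


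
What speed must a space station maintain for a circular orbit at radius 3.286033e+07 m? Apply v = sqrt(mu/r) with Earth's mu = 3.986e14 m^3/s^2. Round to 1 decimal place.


Step 1: mu / r = 3.986e14 / 3.286033e+07 = 12130127.7254
Step 2: v = sqrt(12130127.7254) = 3482.8 m/s

3482.8


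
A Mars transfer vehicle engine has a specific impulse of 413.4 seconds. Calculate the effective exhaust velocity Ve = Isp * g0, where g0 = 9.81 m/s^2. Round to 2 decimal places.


Step 1: Ve = Isp * g0 = 413.4 * 9.81
Step 2: Ve = 4055.45 m/s

4055.45


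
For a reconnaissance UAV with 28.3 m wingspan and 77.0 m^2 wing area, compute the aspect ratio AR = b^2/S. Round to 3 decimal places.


Step 1: b^2 = 28.3^2 = 800.89
Step 2: AR = 800.89 / 77.0 = 10.401

10.401


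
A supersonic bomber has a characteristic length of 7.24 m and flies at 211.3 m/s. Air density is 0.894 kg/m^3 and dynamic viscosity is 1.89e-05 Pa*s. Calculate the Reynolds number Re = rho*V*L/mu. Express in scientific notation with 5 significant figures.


Step 1: Numerator = rho * V * L = 0.894 * 211.3 * 7.24 = 1367.651928
Step 2: Re = 1367.651928 / 1.89e-05
Step 3: Re = 7.2363e+07

7.2363e+07


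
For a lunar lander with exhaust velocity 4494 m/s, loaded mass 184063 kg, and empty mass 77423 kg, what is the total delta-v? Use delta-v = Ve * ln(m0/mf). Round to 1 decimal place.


Step 1: Mass ratio m0/mf = 184063 / 77423 = 2.377368
Step 2: ln(2.377368) = 0.865994
Step 3: delta-v = 4494 * 0.865994 = 3891.8 m/s

3891.8


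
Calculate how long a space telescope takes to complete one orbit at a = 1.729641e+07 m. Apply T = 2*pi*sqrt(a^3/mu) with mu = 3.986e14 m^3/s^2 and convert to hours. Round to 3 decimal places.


Step 1: a^3 / mu = 5.174494e+21 / 3.986e14 = 1.298167e+07
Step 2: sqrt(1.298167e+07) = 3603.0087 s
Step 3: T = 2*pi * 3603.0087 = 22638.37 s
Step 4: T in hours = 22638.37 / 3600 = 6.288 hours

6.288


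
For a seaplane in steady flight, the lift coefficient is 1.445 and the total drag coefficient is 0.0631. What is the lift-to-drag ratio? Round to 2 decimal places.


Step 1: L/D = CL / CD = 1.445 / 0.0631
Step 2: L/D = 22.90

22.90


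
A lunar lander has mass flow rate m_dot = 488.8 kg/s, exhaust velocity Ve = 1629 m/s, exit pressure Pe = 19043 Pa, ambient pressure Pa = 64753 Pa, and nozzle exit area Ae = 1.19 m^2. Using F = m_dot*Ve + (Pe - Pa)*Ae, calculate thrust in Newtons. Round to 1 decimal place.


Step 1: Momentum thrust = m_dot * Ve = 488.8 * 1629 = 796255.2 N
Step 2: Pressure thrust = (Pe - Pa) * Ae = (19043 - 64753) * 1.19 = -54394.90 N
Step 3: Total thrust F = 796255.2 + -54394.90 = 741860.3 N

741860.3


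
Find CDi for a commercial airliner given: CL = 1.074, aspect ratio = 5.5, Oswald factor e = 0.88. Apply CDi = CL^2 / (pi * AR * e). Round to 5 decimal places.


Step 1: CL^2 = 1.074^2 = 1.153476
Step 2: pi * AR * e = 3.14159 * 5.5 * 0.88 = 15.205308
Step 3: CDi = 1.153476 / 15.205308 = 0.07586

0.07586


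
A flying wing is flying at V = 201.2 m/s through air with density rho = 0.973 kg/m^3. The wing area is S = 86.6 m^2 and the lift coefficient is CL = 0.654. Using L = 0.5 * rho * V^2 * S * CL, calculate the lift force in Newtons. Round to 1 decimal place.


Step 1: Calculate dynamic pressure q = 0.5 * 0.973 * 201.2^2 = 0.5 * 0.973 * 40481.44 = 19694.2206 Pa
Step 2: Multiply by wing area and lift coefficient: L = 19694.2206 * 86.6 * 0.654
Step 3: L = 1705519.5005 * 0.654 = 1115409.8 N

1115409.8


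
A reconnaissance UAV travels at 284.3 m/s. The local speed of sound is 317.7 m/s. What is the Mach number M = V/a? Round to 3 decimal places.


Step 1: M = V / a = 284.3 / 317.7
Step 2: M = 0.895

0.895


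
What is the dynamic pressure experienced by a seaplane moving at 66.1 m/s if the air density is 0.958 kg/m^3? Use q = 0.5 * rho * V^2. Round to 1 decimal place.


Step 1: V^2 = 66.1^2 = 4369.21
Step 2: q = 0.5 * 0.958 * 4369.21
Step 3: q = 2092.9 Pa

2092.9


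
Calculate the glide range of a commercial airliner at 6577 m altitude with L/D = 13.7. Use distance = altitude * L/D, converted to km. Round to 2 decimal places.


Step 1: Glide distance = altitude * L/D = 6577 * 13.7 = 90104.9 m
Step 2: Convert to km: 90104.9 / 1000 = 90.10 km

90.10


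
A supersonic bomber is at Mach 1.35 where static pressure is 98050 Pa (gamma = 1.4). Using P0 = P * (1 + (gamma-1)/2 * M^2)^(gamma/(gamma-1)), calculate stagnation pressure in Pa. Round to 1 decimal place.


Step 1: (gamma-1)/2 * M^2 = 0.2 * 1.8225 = 0.3645
Step 2: 1 + 0.3645 = 1.3645
Step 3: Exponent gamma/(gamma-1) = 3.5
Step 4: P0 = 98050 * 1.3645^3.5 = 290974.5 Pa

290974.5


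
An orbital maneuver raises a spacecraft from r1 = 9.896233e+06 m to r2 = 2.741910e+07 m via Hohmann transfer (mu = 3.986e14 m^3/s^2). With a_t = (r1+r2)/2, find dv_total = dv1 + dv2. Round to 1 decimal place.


Step 1: Transfer semi-major axis a_t = (9.896233e+06 + 2.741910e+07) / 2 = 1.865767e+07 m
Step 2: v1 (circular at r1) = sqrt(mu/r1) = 6346.49 m/s
Step 3: v_t1 = sqrt(mu*(2/r1 - 1/a_t)) = 7693.64 m/s
Step 4: dv1 = |7693.64 - 6346.49| = 1347.14 m/s
Step 5: v2 (circular at r2) = 3812.78 m/s, v_t2 = 2776.82 m/s
Step 6: dv2 = |3812.78 - 2776.82| = 1035.96 m/s
Step 7: Total delta-v = 1347.14 + 1035.96 = 2383.1 m/s

2383.1


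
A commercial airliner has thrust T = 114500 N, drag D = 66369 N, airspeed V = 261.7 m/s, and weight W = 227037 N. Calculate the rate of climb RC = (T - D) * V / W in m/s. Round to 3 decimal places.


Step 1: Excess thrust = T - D = 114500 - 66369 = 48131 N
Step 2: Excess power = 48131 * 261.7 = 12595882.7 W
Step 3: RC = 12595882.7 / 227037 = 55.479 m/s

55.479


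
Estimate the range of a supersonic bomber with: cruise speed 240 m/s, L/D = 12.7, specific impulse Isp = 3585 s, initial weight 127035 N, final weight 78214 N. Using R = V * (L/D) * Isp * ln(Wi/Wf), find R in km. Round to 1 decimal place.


Step 1: Coefficient = V * (L/D) * Isp = 240 * 12.7 * 3585 = 10927080.0 m
Step 2: Wi/Wf = 127035 / 78214 = 1.624198
Step 3: ln(1.624198) = 0.485014
Step 4: R = 10927080.0 * 0.485014 = 5299786.6 m = 5299.8 km

5299.8


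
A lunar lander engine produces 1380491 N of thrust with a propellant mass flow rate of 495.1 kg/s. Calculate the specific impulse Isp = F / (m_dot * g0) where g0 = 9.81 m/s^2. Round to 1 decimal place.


Step 1: m_dot * g0 = 495.1 * 9.81 = 4856.93
Step 2: Isp = 1380491 / 4856.93 = 284.2 s

284.2


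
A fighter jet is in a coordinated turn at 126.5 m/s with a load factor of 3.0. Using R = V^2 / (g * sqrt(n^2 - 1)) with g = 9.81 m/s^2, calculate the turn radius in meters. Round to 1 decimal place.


Step 1: V^2 = 126.5^2 = 16002.25
Step 2: n^2 - 1 = 3.0^2 - 1 = 8.0
Step 3: sqrt(8.0) = 2.828427
Step 4: R = 16002.25 / (9.81 * 2.828427) = 576.7 m

576.7


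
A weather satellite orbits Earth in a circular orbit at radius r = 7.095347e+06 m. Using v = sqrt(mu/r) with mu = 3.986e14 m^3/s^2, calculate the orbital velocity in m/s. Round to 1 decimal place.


Step 1: mu / r = 3.986e14 / 7.095347e+06 = 56177661.2194
Step 2: v = sqrt(56177661.2194) = 7495.2 m/s

7495.2


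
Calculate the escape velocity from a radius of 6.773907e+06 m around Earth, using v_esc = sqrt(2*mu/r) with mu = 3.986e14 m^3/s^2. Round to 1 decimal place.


Step 1: 2*mu/r = 2 * 3.986e14 / 6.773907e+06 = 117686882.9171
Step 2: v_esc = sqrt(117686882.9171) = 10848.4 m/s

10848.4


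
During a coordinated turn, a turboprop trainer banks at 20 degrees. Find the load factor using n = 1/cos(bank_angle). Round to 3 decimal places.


Step 1: Convert 20 degrees to radians = 0.349066
Step 2: cos(20 deg) = 0.939693
Step 3: n = 1 / 0.939693 = 1.064

1.064


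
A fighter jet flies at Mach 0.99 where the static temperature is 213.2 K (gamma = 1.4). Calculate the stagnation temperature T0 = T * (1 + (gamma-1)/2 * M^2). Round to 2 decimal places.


Step 1: (gamma-1)/2 = 0.2
Step 2: M^2 = 0.9801
Step 3: 1 + 0.2 * 0.9801 = 1.19602
Step 4: T0 = 213.2 * 1.19602 = 254.99 K

254.99


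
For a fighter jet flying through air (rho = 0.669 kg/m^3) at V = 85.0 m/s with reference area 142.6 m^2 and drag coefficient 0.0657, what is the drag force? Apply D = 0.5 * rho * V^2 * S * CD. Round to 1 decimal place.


Step 1: Dynamic pressure q = 0.5 * 0.669 * 85.0^2 = 2416.7625 Pa
Step 2: Drag D = q * S * CD = 2416.7625 * 142.6 * 0.0657
Step 3: D = 22642.2 N

22642.2


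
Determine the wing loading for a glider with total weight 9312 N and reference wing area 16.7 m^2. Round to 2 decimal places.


Step 1: Wing loading = W / S = 9312 / 16.7
Step 2: Wing loading = 557.60 N/m^2

557.60


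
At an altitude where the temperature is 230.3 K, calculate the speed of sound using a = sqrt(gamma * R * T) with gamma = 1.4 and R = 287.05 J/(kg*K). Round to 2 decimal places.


Step 1: gamma * R * T = 1.4 * 287.05 * 230.3 = 92550.661
Step 2: a = sqrt(92550.661) = 304.22 m/s

304.22


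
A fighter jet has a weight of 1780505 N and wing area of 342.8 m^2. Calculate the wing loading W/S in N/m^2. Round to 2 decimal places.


Step 1: Wing loading = W / S = 1780505 / 342.8
Step 2: Wing loading = 5194.01 N/m^2

5194.01


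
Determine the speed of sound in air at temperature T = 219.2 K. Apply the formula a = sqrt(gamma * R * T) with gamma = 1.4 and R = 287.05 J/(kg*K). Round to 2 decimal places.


Step 1: gamma * R * T = 1.4 * 287.05 * 219.2 = 88089.904
Step 2: a = sqrt(88089.904) = 296.80 m/s

296.80


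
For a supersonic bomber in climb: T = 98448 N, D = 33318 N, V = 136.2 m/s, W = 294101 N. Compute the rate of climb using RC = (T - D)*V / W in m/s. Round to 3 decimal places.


Step 1: Excess thrust = T - D = 98448 - 33318 = 65130 N
Step 2: Excess power = 65130 * 136.2 = 8870706.0 W
Step 3: RC = 8870706.0 / 294101 = 30.162 m/s

30.162


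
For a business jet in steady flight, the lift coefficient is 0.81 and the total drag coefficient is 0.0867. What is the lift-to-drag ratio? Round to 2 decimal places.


Step 1: L/D = CL / CD = 0.81 / 0.0867
Step 2: L/D = 9.34

9.34


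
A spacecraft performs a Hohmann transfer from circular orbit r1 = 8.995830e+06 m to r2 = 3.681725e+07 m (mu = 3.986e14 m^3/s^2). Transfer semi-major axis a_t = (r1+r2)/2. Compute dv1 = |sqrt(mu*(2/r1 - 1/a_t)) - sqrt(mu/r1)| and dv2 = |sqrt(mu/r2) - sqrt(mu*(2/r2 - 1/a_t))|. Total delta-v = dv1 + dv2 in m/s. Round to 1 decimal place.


Step 1: Transfer semi-major axis a_t = (8.995830e+06 + 3.681725e+07) / 2 = 2.290654e+07 m
Step 2: v1 (circular at r1) = sqrt(mu/r1) = 6656.53 m/s
Step 3: v_t1 = sqrt(mu*(2/r1 - 1/a_t)) = 8439.06 m/s
Step 4: dv1 = |8439.06 - 6656.53| = 1782.53 m/s
Step 5: v2 (circular at r2) = 3290.36 m/s, v_t2 = 2061.98 m/s
Step 6: dv2 = |3290.36 - 2061.98| = 1228.38 m/s
Step 7: Total delta-v = 1782.53 + 1228.38 = 3010.9 m/s

3010.9


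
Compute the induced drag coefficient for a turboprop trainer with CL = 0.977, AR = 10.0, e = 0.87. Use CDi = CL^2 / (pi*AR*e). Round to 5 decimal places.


Step 1: CL^2 = 0.977^2 = 0.954529
Step 2: pi * AR * e = 3.14159 * 10.0 * 0.87 = 27.331856
Step 3: CDi = 0.954529 / 27.331856 = 0.03492

0.03492


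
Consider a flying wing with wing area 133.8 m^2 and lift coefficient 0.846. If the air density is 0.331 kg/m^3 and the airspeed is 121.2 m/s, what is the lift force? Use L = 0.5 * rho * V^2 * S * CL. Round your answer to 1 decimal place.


Step 1: Calculate dynamic pressure q = 0.5 * 0.331 * 121.2^2 = 0.5 * 0.331 * 14689.44 = 2431.1023 Pa
Step 2: Multiply by wing area and lift coefficient: L = 2431.1023 * 133.8 * 0.846
Step 3: L = 325281.4904 * 0.846 = 275188.1 N

275188.1


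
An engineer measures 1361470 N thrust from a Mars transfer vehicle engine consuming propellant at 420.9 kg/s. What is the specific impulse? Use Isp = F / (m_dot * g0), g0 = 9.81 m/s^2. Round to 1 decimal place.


Step 1: m_dot * g0 = 420.9 * 9.81 = 4129.03
Step 2: Isp = 1361470 / 4129.03 = 329.7 s

329.7


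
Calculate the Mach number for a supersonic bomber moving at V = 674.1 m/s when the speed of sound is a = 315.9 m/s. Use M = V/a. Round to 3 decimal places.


Step 1: M = V / a = 674.1 / 315.9
Step 2: M = 2.134

2.134


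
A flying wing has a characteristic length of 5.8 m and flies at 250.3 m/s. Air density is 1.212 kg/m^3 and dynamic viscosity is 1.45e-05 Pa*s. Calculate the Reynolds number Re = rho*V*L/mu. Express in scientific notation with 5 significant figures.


Step 1: Numerator = rho * V * L = 1.212 * 250.3 * 5.8 = 1759.50888
Step 2: Re = 1759.50888 / 1.45e-05
Step 3: Re = 1.2135e+08

1.2135e+08


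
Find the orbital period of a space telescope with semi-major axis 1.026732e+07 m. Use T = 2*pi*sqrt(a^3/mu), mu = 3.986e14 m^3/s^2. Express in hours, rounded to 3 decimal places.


Step 1: a^3 / mu = 1.082359e+21 / 3.986e14 = 2.715401e+06
Step 2: sqrt(2.715401e+06) = 1647.8474 s
Step 3: T = 2*pi * 1647.8474 = 10353.73 s
Step 4: T in hours = 10353.73 / 3600 = 2.876 hours

2.876


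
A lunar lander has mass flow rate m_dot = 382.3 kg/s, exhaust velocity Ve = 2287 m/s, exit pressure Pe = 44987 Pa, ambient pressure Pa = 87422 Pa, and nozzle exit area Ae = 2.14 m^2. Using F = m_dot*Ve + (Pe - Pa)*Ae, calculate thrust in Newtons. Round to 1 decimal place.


Step 1: Momentum thrust = m_dot * Ve = 382.3 * 2287 = 874320.1 N
Step 2: Pressure thrust = (Pe - Pa) * Ae = (44987 - 87422) * 2.14 = -90810.90 N
Step 3: Total thrust F = 874320.1 + -90810.90 = 783509.2 N

783509.2


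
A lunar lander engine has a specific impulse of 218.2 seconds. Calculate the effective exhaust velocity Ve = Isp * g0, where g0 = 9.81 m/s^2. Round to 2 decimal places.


Step 1: Ve = Isp * g0 = 218.2 * 9.81
Step 2: Ve = 2140.54 m/s

2140.54


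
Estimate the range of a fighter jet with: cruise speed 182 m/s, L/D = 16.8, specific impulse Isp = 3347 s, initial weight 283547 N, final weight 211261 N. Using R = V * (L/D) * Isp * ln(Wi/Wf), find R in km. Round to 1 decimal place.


Step 1: Coefficient = V * (L/D) * Isp = 182 * 16.8 * 3347 = 10233787.2 m
Step 2: Wi/Wf = 283547 / 211261 = 1.342164
Step 3: ln(1.342164) = 0.294284
Step 4: R = 10233787.2 * 0.294284 = 3011635.3 m = 3011.6 km

3011.6


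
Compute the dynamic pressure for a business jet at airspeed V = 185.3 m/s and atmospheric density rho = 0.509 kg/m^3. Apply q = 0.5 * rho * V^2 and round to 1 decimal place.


Step 1: V^2 = 185.3^2 = 34336.09
Step 2: q = 0.5 * 0.509 * 34336.09
Step 3: q = 8738.5 Pa

8738.5


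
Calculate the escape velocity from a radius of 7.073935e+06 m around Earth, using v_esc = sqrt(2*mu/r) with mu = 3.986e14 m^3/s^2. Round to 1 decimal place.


Step 1: 2*mu/r = 2 * 3.986e14 / 7.073935e+06 = 112695409.2736
Step 2: v_esc = sqrt(112695409.2736) = 10615.8 m/s

10615.8


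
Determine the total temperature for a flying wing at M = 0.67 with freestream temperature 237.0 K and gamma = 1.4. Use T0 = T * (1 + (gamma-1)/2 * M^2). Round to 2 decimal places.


Step 1: (gamma-1)/2 = 0.2
Step 2: M^2 = 0.4489
Step 3: 1 + 0.2 * 0.4489 = 1.08978
Step 4: T0 = 237.0 * 1.08978 = 258.28 K

258.28


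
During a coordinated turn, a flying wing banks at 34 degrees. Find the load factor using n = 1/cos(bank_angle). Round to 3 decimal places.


Step 1: Convert 34 degrees to radians = 0.593412
Step 2: cos(34 deg) = 0.829038
Step 3: n = 1 / 0.829038 = 1.206

1.206


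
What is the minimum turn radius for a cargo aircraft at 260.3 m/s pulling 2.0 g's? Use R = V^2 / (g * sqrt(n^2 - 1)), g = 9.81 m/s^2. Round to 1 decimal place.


Step 1: V^2 = 260.3^2 = 67756.09
Step 2: n^2 - 1 = 2.0^2 - 1 = 3.0
Step 3: sqrt(3.0) = 1.732051
Step 4: R = 67756.09 / (9.81 * 1.732051) = 3987.7 m

3987.7


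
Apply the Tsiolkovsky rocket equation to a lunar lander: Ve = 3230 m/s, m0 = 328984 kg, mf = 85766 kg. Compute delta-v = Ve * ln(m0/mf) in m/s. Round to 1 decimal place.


Step 1: Mass ratio m0/mf = 328984 / 85766 = 3.835832
Step 2: ln(3.835832) = 1.344386
Step 3: delta-v = 3230 * 1.344386 = 4342.4 m/s

4342.4


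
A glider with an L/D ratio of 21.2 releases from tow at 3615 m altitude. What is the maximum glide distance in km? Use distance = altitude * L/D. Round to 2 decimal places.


Step 1: Glide distance = altitude * L/D = 3615 * 21.2 = 76638.0 m
Step 2: Convert to km: 76638.0 / 1000 = 76.64 km

76.64


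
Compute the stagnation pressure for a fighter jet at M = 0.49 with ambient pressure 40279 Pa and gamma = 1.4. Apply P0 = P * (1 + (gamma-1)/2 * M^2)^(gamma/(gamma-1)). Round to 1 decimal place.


Step 1: (gamma-1)/2 * M^2 = 0.2 * 0.2401 = 0.04802
Step 2: 1 + 0.04802 = 1.04802
Step 3: Exponent gamma/(gamma-1) = 3.5
Step 4: P0 = 40279 * 1.04802^3.5 = 47464.9 Pa

47464.9


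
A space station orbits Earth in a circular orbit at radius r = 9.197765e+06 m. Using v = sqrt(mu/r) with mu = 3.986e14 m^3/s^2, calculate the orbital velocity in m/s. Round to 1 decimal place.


Step 1: mu / r = 3.986e14 / 9.197765e+06 = 43336614.9276
Step 2: v = sqrt(43336614.9276) = 6583.1 m/s

6583.1


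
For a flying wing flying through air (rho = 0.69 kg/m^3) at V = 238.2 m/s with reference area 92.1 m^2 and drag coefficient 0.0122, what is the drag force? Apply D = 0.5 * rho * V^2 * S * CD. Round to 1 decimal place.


Step 1: Dynamic pressure q = 0.5 * 0.69 * 238.2^2 = 19575.0378 Pa
Step 2: Drag D = q * S * CD = 19575.0378 * 92.1 * 0.0122
Step 3: D = 21994.9 N

21994.9


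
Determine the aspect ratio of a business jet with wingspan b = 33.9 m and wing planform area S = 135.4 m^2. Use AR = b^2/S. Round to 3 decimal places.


Step 1: b^2 = 33.9^2 = 1149.21
Step 2: AR = 1149.21 / 135.4 = 8.488

8.488


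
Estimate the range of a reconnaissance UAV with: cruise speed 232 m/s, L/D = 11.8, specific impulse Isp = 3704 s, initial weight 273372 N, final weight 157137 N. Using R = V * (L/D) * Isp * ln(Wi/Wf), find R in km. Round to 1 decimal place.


Step 1: Coefficient = V * (L/D) * Isp = 232 * 11.8 * 3704 = 10140070.4 m
Step 2: Wi/Wf = 273372 / 157137 = 1.739705
Step 3: ln(1.739705) = 0.553715
Step 4: R = 10140070.4 * 0.553715 = 5614713.8 m = 5614.7 km

5614.7


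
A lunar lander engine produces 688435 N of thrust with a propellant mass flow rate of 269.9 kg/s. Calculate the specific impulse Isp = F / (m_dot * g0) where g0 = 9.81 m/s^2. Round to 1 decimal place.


Step 1: m_dot * g0 = 269.9 * 9.81 = 2647.72
Step 2: Isp = 688435 / 2647.72 = 260.0 s

260.0


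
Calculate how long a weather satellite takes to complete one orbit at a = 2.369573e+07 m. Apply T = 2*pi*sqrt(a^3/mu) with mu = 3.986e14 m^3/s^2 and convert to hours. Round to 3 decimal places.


Step 1: a^3 / mu = 1.330486e+22 / 3.986e14 = 3.337897e+07
Step 2: sqrt(3.337897e+07) = 5777.4539 s
Step 3: T = 2*pi * 5777.4539 = 36300.81 s
Step 4: T in hours = 36300.81 / 3600 = 10.084 hours

10.084


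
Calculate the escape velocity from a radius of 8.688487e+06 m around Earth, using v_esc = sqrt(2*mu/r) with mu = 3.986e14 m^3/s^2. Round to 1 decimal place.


Step 1: 2*mu/r = 2 * 3.986e14 / 8.688487e+06 = 91753604.5113
Step 2: v_esc = sqrt(91753604.5113) = 9578.8 m/s

9578.8


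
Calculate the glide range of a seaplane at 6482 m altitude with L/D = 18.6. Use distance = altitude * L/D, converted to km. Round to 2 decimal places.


Step 1: Glide distance = altitude * L/D = 6482 * 18.6 = 120565.2 m
Step 2: Convert to km: 120565.2 / 1000 = 120.57 km

120.57


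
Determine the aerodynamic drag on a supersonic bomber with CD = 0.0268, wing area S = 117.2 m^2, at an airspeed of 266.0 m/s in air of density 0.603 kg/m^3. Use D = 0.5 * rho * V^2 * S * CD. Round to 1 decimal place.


Step 1: Dynamic pressure q = 0.5 * 0.603 * 266.0^2 = 21332.934 Pa
Step 2: Drag D = q * S * CD = 21332.934 * 117.2 * 0.0268
Step 3: D = 67005.9 N

67005.9


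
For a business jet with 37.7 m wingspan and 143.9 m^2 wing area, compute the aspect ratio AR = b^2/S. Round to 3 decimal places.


Step 1: b^2 = 37.7^2 = 1421.29
Step 2: AR = 1421.29 / 143.9 = 9.877

9.877


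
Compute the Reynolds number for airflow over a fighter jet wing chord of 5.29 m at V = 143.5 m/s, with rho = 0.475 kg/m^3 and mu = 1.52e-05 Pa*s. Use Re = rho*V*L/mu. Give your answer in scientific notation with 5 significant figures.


Step 1: Numerator = rho * V * L = 0.475 * 143.5 * 5.29 = 360.579625
Step 2: Re = 360.579625 / 1.52e-05
Step 3: Re = 2.3722e+07

2.3722e+07


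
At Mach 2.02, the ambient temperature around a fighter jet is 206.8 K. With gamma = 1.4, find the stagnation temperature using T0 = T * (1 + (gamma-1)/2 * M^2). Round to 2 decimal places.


Step 1: (gamma-1)/2 = 0.2
Step 2: M^2 = 4.0804
Step 3: 1 + 0.2 * 4.0804 = 1.81608
Step 4: T0 = 206.8 * 1.81608 = 375.57 K

375.57


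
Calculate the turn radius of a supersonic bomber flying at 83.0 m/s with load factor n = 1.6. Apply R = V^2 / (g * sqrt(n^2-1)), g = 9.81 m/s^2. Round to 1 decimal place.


Step 1: V^2 = 83.0^2 = 6889.0
Step 2: n^2 - 1 = 1.6^2 - 1 = 1.56
Step 3: sqrt(1.56) = 1.249
Step 4: R = 6889.0 / (9.81 * 1.249) = 562.2 m

562.2


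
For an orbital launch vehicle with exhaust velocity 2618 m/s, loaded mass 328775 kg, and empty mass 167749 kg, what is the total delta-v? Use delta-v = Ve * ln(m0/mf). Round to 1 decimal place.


Step 1: Mass ratio m0/mf = 328775 / 167749 = 1.959922
Step 2: ln(1.959922) = 0.672905
Step 3: delta-v = 2618 * 0.672905 = 1761.7 m/s

1761.7


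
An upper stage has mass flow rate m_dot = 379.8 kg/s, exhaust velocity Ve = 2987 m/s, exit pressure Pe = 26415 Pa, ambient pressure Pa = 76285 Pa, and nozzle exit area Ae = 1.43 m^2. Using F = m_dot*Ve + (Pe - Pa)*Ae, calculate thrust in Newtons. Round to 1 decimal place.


Step 1: Momentum thrust = m_dot * Ve = 379.8 * 2987 = 1134462.6 N
Step 2: Pressure thrust = (Pe - Pa) * Ae = (26415 - 76285) * 1.43 = -71314.10 N
Step 3: Total thrust F = 1134462.6 + -71314.10 = 1063148.5 N

1063148.5


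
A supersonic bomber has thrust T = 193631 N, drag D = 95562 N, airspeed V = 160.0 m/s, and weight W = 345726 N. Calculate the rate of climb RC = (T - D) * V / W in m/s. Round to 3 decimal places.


Step 1: Excess thrust = T - D = 193631 - 95562 = 98069 N
Step 2: Excess power = 98069 * 160.0 = 15691040.0 W
Step 3: RC = 15691040.0 / 345726 = 45.386 m/s

45.386


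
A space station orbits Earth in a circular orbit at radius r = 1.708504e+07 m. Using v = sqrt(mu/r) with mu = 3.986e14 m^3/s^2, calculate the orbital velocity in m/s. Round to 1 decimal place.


Step 1: mu / r = 3.986e14 / 1.708504e+07 = 23330352.1677
Step 2: v = sqrt(23330352.1677) = 4830.2 m/s

4830.2


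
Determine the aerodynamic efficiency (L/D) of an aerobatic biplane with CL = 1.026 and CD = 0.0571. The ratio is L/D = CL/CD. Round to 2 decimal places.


Step 1: L/D = CL / CD = 1.026 / 0.0571
Step 2: L/D = 17.97

17.97


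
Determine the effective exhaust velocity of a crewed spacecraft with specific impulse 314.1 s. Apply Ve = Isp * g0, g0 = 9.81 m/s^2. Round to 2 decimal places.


Step 1: Ve = Isp * g0 = 314.1 * 9.81
Step 2: Ve = 3081.32 m/s

3081.32


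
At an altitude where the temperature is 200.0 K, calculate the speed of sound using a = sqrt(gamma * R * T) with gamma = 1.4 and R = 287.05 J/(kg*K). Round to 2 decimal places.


Step 1: gamma * R * T = 1.4 * 287.05 * 200.0 = 80374.0
Step 2: a = sqrt(80374.0) = 283.50 m/s

283.50


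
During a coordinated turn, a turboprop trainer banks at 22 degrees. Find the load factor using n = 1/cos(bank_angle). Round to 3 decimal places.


Step 1: Convert 22 degrees to radians = 0.383972
Step 2: cos(22 deg) = 0.927184
Step 3: n = 1 / 0.927184 = 1.079

1.079


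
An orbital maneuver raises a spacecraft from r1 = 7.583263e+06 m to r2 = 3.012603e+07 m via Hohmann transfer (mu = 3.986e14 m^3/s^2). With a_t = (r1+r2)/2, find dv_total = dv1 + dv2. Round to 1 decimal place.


Step 1: Transfer semi-major axis a_t = (7.583263e+06 + 3.012603e+07) / 2 = 1.885465e+07 m
Step 2: v1 (circular at r1) = sqrt(mu/r1) = 7250.04 m/s
Step 3: v_t1 = sqrt(mu*(2/r1 - 1/a_t)) = 9164.36 m/s
Step 4: dv1 = |9164.36 - 7250.04| = 1914.32 m/s
Step 5: v2 (circular at r2) = 3637.46 m/s, v_t2 = 2306.84 m/s
Step 6: dv2 = |3637.46 - 2306.84| = 1330.62 m/s
Step 7: Total delta-v = 1914.32 + 1330.62 = 3244.9 m/s

3244.9


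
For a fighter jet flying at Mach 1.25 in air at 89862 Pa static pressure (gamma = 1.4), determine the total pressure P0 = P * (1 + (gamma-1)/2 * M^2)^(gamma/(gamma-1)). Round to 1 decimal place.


Step 1: (gamma-1)/2 * M^2 = 0.2 * 1.5625 = 0.3125
Step 2: 1 + 0.3125 = 1.3125
Step 3: Exponent gamma/(gamma-1) = 3.5
Step 4: P0 = 89862 * 1.3125^3.5 = 232768.2 Pa

232768.2


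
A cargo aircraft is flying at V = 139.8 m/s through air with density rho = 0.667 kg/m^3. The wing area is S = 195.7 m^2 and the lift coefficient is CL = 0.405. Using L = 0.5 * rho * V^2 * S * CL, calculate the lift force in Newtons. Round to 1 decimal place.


Step 1: Calculate dynamic pressure q = 0.5 * 0.667 * 139.8^2 = 0.5 * 0.667 * 19544.04 = 6517.9373 Pa
Step 2: Multiply by wing area and lift coefficient: L = 6517.9373 * 195.7 * 0.405
Step 3: L = 1275560.3374 * 0.405 = 516601.9 N

516601.9


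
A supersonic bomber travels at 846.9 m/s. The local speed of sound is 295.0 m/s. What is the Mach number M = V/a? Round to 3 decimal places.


Step 1: M = V / a = 846.9 / 295.0
Step 2: M = 2.871

2.871


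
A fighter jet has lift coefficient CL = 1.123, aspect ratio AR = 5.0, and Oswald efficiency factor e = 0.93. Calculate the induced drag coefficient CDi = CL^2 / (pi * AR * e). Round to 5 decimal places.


Step 1: CL^2 = 1.123^2 = 1.261129
Step 2: pi * AR * e = 3.14159 * 5.0 * 0.93 = 14.608406
Step 3: CDi = 1.261129 / 14.608406 = 0.08633

0.08633


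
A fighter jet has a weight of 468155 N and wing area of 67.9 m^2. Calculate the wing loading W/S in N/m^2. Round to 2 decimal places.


Step 1: Wing loading = W / S = 468155 / 67.9
Step 2: Wing loading = 6894.77 N/m^2

6894.77


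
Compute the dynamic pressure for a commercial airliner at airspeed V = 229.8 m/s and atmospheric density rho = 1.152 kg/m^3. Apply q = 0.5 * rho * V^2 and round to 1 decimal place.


Step 1: V^2 = 229.8^2 = 52808.04
Step 2: q = 0.5 * 1.152 * 52808.04
Step 3: q = 30417.4 Pa

30417.4


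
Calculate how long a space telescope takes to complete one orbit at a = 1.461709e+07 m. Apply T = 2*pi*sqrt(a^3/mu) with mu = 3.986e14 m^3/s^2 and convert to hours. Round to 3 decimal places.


Step 1: a^3 / mu = 3.123078e+21 / 3.986e14 = 7.835117e+06
Step 2: sqrt(7.835117e+06) = 2799.1278 s
Step 3: T = 2*pi * 2799.1278 = 17587.44 s
Step 4: T in hours = 17587.44 / 3600 = 4.885 hours

4.885


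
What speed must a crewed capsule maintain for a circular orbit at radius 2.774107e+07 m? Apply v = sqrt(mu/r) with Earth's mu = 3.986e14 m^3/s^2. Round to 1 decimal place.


Step 1: mu / r = 3.986e14 / 2.774107e+07 = 14368587.8014
Step 2: v = sqrt(14368587.8014) = 3790.6 m/s

3790.6


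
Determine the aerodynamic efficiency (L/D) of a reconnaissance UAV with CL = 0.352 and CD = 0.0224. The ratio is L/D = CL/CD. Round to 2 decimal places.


Step 1: L/D = CL / CD = 0.352 / 0.0224
Step 2: L/D = 15.71

15.71


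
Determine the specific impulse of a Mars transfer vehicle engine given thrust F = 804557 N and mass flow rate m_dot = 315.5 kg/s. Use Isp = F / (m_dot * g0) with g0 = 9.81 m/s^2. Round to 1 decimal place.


Step 1: m_dot * g0 = 315.5 * 9.81 = 3095.06
Step 2: Isp = 804557 / 3095.06 = 259.9 s

259.9


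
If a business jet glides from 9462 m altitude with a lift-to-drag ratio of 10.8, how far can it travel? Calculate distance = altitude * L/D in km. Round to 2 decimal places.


Step 1: Glide distance = altitude * L/D = 9462 * 10.8 = 102189.6 m
Step 2: Convert to km: 102189.6 / 1000 = 102.19 km

102.19


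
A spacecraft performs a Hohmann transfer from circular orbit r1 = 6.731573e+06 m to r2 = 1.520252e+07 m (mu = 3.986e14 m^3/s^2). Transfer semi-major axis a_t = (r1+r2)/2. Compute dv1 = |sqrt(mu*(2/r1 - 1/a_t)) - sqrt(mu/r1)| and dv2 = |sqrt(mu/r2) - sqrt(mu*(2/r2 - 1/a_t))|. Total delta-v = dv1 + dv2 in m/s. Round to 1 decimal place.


Step 1: Transfer semi-major axis a_t = (6.731573e+06 + 1.520252e+07) / 2 = 1.096705e+07 m
Step 2: v1 (circular at r1) = sqrt(mu/r1) = 7695.03 m/s
Step 3: v_t1 = sqrt(mu*(2/r1 - 1/a_t)) = 9059.9 m/s
Step 4: dv1 = |9059.9 - 7695.03| = 1364.87 m/s
Step 5: v2 (circular at r2) = 5120.48 m/s, v_t2 = 4011.66 m/s
Step 6: dv2 = |5120.48 - 4011.66| = 1108.82 m/s
Step 7: Total delta-v = 1364.87 + 1108.82 = 2473.7 m/s

2473.7


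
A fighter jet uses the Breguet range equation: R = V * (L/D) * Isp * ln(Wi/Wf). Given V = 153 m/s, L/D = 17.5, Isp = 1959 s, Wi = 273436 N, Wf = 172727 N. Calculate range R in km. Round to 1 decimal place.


Step 1: Coefficient = V * (L/D) * Isp = 153 * 17.5 * 1959 = 5245222.5 m
Step 2: Wi/Wf = 273436 / 172727 = 1.583053
Step 3: ln(1.583053) = 0.459355
Step 4: R = 5245222.5 * 0.459355 = 2409420.6 m = 2409.4 km

2409.4


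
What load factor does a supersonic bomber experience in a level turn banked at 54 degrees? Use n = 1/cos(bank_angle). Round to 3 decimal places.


Step 1: Convert 54 degrees to radians = 0.942478
Step 2: cos(54 deg) = 0.587785
Step 3: n = 1 / 0.587785 = 1.701

1.701


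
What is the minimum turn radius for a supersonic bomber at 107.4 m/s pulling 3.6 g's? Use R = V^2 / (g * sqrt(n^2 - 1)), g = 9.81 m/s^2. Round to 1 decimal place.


Step 1: V^2 = 107.4^2 = 11534.76
Step 2: n^2 - 1 = 3.6^2 - 1 = 11.96
Step 3: sqrt(11.96) = 3.458323
Step 4: R = 11534.76 / (9.81 * 3.458323) = 340.0 m

340.0


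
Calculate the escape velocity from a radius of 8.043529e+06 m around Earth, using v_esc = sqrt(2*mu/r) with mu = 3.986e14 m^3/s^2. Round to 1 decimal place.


Step 1: 2*mu/r = 2 * 3.986e14 / 8.043529e+06 = 99110726.1502
Step 2: v_esc = sqrt(99110726.1502) = 9955.4 m/s

9955.4


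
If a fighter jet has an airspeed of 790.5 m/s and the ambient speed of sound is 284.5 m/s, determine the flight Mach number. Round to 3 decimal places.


Step 1: M = V / a = 790.5 / 284.5
Step 2: M = 2.779

2.779


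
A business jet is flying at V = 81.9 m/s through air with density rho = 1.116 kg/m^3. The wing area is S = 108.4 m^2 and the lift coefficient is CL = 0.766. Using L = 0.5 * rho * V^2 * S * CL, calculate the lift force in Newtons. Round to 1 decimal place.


Step 1: Calculate dynamic pressure q = 0.5 * 1.116 * 81.9^2 = 0.5 * 1.116 * 6707.61 = 3742.8464 Pa
Step 2: Multiply by wing area and lift coefficient: L = 3742.8464 * 108.4 * 0.766
Step 3: L = 405724.5476 * 0.766 = 310785.0 N

310785.0


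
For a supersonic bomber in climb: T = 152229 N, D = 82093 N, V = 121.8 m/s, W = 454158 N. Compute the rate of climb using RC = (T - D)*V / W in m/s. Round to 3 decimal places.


Step 1: Excess thrust = T - D = 152229 - 82093 = 70136 N
Step 2: Excess power = 70136 * 121.8 = 8542564.8 W
Step 3: RC = 8542564.8 / 454158 = 18.810 m/s

18.810


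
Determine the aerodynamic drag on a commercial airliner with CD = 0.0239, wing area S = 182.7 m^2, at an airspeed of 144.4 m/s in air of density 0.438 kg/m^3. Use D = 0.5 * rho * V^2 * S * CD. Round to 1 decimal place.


Step 1: Dynamic pressure q = 0.5 * 0.438 * 144.4^2 = 4566.4478 Pa
Step 2: Drag D = q * S * CD = 4566.4478 * 182.7 * 0.0239
Step 3: D = 19939.5 N

19939.5


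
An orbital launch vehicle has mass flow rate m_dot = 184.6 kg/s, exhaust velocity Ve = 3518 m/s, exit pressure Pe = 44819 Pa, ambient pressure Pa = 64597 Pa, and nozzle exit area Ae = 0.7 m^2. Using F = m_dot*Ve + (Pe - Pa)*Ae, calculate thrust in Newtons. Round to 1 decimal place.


Step 1: Momentum thrust = m_dot * Ve = 184.6 * 3518 = 649422.8 N
Step 2: Pressure thrust = (Pe - Pa) * Ae = (44819 - 64597) * 0.7 = -13844.6 N
Step 3: Total thrust F = 649422.8 + -13844.6 = 635578.2 N

635578.2


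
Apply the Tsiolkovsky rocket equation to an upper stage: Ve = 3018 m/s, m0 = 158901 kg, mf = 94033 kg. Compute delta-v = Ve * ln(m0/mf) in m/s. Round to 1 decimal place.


Step 1: Mass ratio m0/mf = 158901 / 94033 = 1.689843
Step 2: ln(1.689843) = 0.524636
Step 3: delta-v = 3018 * 0.524636 = 1583.4 m/s

1583.4


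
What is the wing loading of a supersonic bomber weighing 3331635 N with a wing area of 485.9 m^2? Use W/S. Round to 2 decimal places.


Step 1: Wing loading = W / S = 3331635 / 485.9
Step 2: Wing loading = 6856.63 N/m^2

6856.63


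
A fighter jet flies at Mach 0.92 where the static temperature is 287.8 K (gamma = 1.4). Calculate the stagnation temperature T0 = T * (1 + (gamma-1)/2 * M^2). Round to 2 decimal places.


Step 1: (gamma-1)/2 = 0.2
Step 2: M^2 = 0.8464
Step 3: 1 + 0.2 * 0.8464 = 1.16928
Step 4: T0 = 287.8 * 1.16928 = 336.52 K

336.52


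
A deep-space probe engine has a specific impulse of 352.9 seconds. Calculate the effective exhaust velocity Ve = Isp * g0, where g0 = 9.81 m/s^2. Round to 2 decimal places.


Step 1: Ve = Isp * g0 = 352.9 * 9.81
Step 2: Ve = 3461.95 m/s

3461.95


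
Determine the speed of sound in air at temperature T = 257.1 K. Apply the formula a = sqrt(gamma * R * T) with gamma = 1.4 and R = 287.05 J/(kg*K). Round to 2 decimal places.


Step 1: gamma * R * T = 1.4 * 287.05 * 257.1 = 103320.777
Step 2: a = sqrt(103320.777) = 321.44 m/s

321.44


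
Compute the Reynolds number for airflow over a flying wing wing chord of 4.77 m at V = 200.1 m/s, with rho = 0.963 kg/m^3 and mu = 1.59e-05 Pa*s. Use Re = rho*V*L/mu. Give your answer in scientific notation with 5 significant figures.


Step 1: Numerator = rho * V * L = 0.963 * 200.1 * 4.77 = 919.161351
Step 2: Re = 919.161351 / 1.59e-05
Step 3: Re = 5.7809e+07

5.7809e+07


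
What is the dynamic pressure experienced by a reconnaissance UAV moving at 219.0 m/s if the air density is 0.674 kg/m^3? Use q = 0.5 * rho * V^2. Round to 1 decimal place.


Step 1: V^2 = 219.0^2 = 47961.0
Step 2: q = 0.5 * 0.674 * 47961.0
Step 3: q = 16162.9 Pa

16162.9


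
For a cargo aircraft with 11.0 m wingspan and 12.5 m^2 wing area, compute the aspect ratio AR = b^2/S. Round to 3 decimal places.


Step 1: b^2 = 11.0^2 = 121.0
Step 2: AR = 121.0 / 12.5 = 9.680

9.680


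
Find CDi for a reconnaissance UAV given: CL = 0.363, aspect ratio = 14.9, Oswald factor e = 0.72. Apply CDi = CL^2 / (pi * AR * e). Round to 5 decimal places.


Step 1: CL^2 = 0.363^2 = 0.131769
Step 2: pi * AR * e = 3.14159 * 14.9 * 0.72 = 33.703006
Step 3: CDi = 0.131769 / 33.703006 = 0.00391

0.00391


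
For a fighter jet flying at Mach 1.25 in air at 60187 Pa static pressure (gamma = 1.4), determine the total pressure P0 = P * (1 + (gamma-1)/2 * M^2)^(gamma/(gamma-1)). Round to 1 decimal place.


Step 1: (gamma-1)/2 * M^2 = 0.2 * 1.5625 = 0.3125
Step 2: 1 + 0.3125 = 1.3125
Step 3: Exponent gamma/(gamma-1) = 3.5
Step 4: P0 = 60187 * 1.3125^3.5 = 155901.5 Pa

155901.5


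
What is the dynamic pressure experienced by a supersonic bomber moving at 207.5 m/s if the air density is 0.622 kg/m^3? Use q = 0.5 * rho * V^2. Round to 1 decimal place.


Step 1: V^2 = 207.5^2 = 43056.25
Step 2: q = 0.5 * 0.622 * 43056.25
Step 3: q = 13390.5 Pa

13390.5


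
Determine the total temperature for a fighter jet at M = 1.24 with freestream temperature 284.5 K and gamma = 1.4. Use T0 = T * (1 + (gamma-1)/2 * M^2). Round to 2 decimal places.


Step 1: (gamma-1)/2 = 0.2
Step 2: M^2 = 1.5376
Step 3: 1 + 0.2 * 1.5376 = 1.30752
Step 4: T0 = 284.5 * 1.30752 = 371.99 K

371.99
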